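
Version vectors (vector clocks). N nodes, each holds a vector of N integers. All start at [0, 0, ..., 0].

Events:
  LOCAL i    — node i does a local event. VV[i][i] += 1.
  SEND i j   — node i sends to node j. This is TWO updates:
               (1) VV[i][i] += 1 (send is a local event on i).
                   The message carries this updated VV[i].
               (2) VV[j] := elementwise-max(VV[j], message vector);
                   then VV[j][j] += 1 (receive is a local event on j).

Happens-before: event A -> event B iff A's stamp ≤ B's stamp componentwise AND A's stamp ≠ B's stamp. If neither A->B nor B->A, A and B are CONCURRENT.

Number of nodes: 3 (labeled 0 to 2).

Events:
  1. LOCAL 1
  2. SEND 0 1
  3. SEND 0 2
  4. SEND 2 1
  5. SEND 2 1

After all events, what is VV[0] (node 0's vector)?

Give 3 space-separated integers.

Answer: 2 0 0

Derivation:
Initial: VV[0]=[0, 0, 0]
Initial: VV[1]=[0, 0, 0]
Initial: VV[2]=[0, 0, 0]
Event 1: LOCAL 1: VV[1][1]++ -> VV[1]=[0, 1, 0]
Event 2: SEND 0->1: VV[0][0]++ -> VV[0]=[1, 0, 0], msg_vec=[1, 0, 0]; VV[1]=max(VV[1],msg_vec) then VV[1][1]++ -> VV[1]=[1, 2, 0]
Event 3: SEND 0->2: VV[0][0]++ -> VV[0]=[2, 0, 0], msg_vec=[2, 0, 0]; VV[2]=max(VV[2],msg_vec) then VV[2][2]++ -> VV[2]=[2, 0, 1]
Event 4: SEND 2->1: VV[2][2]++ -> VV[2]=[2, 0, 2], msg_vec=[2, 0, 2]; VV[1]=max(VV[1],msg_vec) then VV[1][1]++ -> VV[1]=[2, 3, 2]
Event 5: SEND 2->1: VV[2][2]++ -> VV[2]=[2, 0, 3], msg_vec=[2, 0, 3]; VV[1]=max(VV[1],msg_vec) then VV[1][1]++ -> VV[1]=[2, 4, 3]
Final vectors: VV[0]=[2, 0, 0]; VV[1]=[2, 4, 3]; VV[2]=[2, 0, 3]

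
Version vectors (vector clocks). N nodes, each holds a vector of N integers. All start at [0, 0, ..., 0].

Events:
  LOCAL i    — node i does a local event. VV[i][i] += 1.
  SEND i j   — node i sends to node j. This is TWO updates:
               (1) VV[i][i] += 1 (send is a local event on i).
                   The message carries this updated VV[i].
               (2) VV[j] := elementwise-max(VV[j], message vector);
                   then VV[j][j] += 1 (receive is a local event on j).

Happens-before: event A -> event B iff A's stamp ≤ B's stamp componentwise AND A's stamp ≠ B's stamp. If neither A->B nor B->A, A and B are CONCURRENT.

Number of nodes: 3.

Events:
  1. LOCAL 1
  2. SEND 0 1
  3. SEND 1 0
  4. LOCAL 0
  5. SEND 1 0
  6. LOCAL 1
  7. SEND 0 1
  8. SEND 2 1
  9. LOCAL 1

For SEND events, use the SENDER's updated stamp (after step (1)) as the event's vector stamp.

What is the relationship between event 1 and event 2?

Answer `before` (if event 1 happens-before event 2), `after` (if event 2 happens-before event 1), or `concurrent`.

Initial: VV[0]=[0, 0, 0]
Initial: VV[1]=[0, 0, 0]
Initial: VV[2]=[0, 0, 0]
Event 1: LOCAL 1: VV[1][1]++ -> VV[1]=[0, 1, 0]
Event 2: SEND 0->1: VV[0][0]++ -> VV[0]=[1, 0, 0], msg_vec=[1, 0, 0]; VV[1]=max(VV[1],msg_vec) then VV[1][1]++ -> VV[1]=[1, 2, 0]
Event 3: SEND 1->0: VV[1][1]++ -> VV[1]=[1, 3, 0], msg_vec=[1, 3, 0]; VV[0]=max(VV[0],msg_vec) then VV[0][0]++ -> VV[0]=[2, 3, 0]
Event 4: LOCAL 0: VV[0][0]++ -> VV[0]=[3, 3, 0]
Event 5: SEND 1->0: VV[1][1]++ -> VV[1]=[1, 4, 0], msg_vec=[1, 4, 0]; VV[0]=max(VV[0],msg_vec) then VV[0][0]++ -> VV[0]=[4, 4, 0]
Event 6: LOCAL 1: VV[1][1]++ -> VV[1]=[1, 5, 0]
Event 7: SEND 0->1: VV[0][0]++ -> VV[0]=[5, 4, 0], msg_vec=[5, 4, 0]; VV[1]=max(VV[1],msg_vec) then VV[1][1]++ -> VV[1]=[5, 6, 0]
Event 8: SEND 2->1: VV[2][2]++ -> VV[2]=[0, 0, 1], msg_vec=[0, 0, 1]; VV[1]=max(VV[1],msg_vec) then VV[1][1]++ -> VV[1]=[5, 7, 1]
Event 9: LOCAL 1: VV[1][1]++ -> VV[1]=[5, 8, 1]
Event 1 stamp: [0, 1, 0]
Event 2 stamp: [1, 0, 0]
[0, 1, 0] <= [1, 0, 0]? False
[1, 0, 0] <= [0, 1, 0]? False
Relation: concurrent

Answer: concurrent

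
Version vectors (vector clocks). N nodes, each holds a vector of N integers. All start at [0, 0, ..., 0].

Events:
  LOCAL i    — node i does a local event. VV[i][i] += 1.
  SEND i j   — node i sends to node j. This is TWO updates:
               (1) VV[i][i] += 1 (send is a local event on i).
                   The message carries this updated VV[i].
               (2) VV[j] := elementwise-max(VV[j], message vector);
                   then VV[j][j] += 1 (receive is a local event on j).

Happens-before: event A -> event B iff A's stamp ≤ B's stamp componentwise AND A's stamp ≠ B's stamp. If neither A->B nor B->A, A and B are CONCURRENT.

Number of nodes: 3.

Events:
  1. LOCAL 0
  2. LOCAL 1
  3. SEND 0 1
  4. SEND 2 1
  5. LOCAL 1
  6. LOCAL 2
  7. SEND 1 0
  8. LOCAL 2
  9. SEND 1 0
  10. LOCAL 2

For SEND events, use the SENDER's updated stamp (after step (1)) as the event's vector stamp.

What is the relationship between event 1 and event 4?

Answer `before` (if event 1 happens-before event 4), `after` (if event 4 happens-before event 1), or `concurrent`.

Answer: concurrent

Derivation:
Initial: VV[0]=[0, 0, 0]
Initial: VV[1]=[0, 0, 0]
Initial: VV[2]=[0, 0, 0]
Event 1: LOCAL 0: VV[0][0]++ -> VV[0]=[1, 0, 0]
Event 2: LOCAL 1: VV[1][1]++ -> VV[1]=[0, 1, 0]
Event 3: SEND 0->1: VV[0][0]++ -> VV[0]=[2, 0, 0], msg_vec=[2, 0, 0]; VV[1]=max(VV[1],msg_vec) then VV[1][1]++ -> VV[1]=[2, 2, 0]
Event 4: SEND 2->1: VV[2][2]++ -> VV[2]=[0, 0, 1], msg_vec=[0, 0, 1]; VV[1]=max(VV[1],msg_vec) then VV[1][1]++ -> VV[1]=[2, 3, 1]
Event 5: LOCAL 1: VV[1][1]++ -> VV[1]=[2, 4, 1]
Event 6: LOCAL 2: VV[2][2]++ -> VV[2]=[0, 0, 2]
Event 7: SEND 1->0: VV[1][1]++ -> VV[1]=[2, 5, 1], msg_vec=[2, 5, 1]; VV[0]=max(VV[0],msg_vec) then VV[0][0]++ -> VV[0]=[3, 5, 1]
Event 8: LOCAL 2: VV[2][2]++ -> VV[2]=[0, 0, 3]
Event 9: SEND 1->0: VV[1][1]++ -> VV[1]=[2, 6, 1], msg_vec=[2, 6, 1]; VV[0]=max(VV[0],msg_vec) then VV[0][0]++ -> VV[0]=[4, 6, 1]
Event 10: LOCAL 2: VV[2][2]++ -> VV[2]=[0, 0, 4]
Event 1 stamp: [1, 0, 0]
Event 4 stamp: [0, 0, 1]
[1, 0, 0] <= [0, 0, 1]? False
[0, 0, 1] <= [1, 0, 0]? False
Relation: concurrent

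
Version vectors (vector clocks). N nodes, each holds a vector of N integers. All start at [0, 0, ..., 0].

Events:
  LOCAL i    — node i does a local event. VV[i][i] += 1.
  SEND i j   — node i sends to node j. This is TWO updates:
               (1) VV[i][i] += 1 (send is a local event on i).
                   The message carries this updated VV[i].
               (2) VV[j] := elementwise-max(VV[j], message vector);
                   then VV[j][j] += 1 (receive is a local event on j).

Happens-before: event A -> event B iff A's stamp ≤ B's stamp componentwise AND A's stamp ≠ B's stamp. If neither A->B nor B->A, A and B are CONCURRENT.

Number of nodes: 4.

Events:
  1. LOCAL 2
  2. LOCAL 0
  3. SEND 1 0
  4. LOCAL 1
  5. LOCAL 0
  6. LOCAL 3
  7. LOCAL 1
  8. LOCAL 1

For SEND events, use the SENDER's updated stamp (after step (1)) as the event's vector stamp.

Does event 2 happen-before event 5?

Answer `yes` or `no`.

Initial: VV[0]=[0, 0, 0, 0]
Initial: VV[1]=[0, 0, 0, 0]
Initial: VV[2]=[0, 0, 0, 0]
Initial: VV[3]=[0, 0, 0, 0]
Event 1: LOCAL 2: VV[2][2]++ -> VV[2]=[0, 0, 1, 0]
Event 2: LOCAL 0: VV[0][0]++ -> VV[0]=[1, 0, 0, 0]
Event 3: SEND 1->0: VV[1][1]++ -> VV[1]=[0, 1, 0, 0], msg_vec=[0, 1, 0, 0]; VV[0]=max(VV[0],msg_vec) then VV[0][0]++ -> VV[0]=[2, 1, 0, 0]
Event 4: LOCAL 1: VV[1][1]++ -> VV[1]=[0, 2, 0, 0]
Event 5: LOCAL 0: VV[0][0]++ -> VV[0]=[3, 1, 0, 0]
Event 6: LOCAL 3: VV[3][3]++ -> VV[3]=[0, 0, 0, 1]
Event 7: LOCAL 1: VV[1][1]++ -> VV[1]=[0, 3, 0, 0]
Event 8: LOCAL 1: VV[1][1]++ -> VV[1]=[0, 4, 0, 0]
Event 2 stamp: [1, 0, 0, 0]
Event 5 stamp: [3, 1, 0, 0]
[1, 0, 0, 0] <= [3, 1, 0, 0]? True. Equal? False. Happens-before: True

Answer: yes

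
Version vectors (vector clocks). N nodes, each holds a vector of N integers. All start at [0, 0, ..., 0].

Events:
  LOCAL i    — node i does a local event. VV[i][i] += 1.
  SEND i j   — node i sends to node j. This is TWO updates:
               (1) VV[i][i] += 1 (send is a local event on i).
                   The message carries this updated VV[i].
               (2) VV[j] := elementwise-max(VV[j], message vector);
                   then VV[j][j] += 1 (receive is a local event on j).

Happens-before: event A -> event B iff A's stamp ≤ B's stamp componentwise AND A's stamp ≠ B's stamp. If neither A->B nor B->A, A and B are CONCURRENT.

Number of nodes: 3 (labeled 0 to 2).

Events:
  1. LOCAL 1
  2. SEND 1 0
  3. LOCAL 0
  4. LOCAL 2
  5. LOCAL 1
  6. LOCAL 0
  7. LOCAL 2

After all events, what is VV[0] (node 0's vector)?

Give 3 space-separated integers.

Answer: 3 2 0

Derivation:
Initial: VV[0]=[0, 0, 0]
Initial: VV[1]=[0, 0, 0]
Initial: VV[2]=[0, 0, 0]
Event 1: LOCAL 1: VV[1][1]++ -> VV[1]=[0, 1, 0]
Event 2: SEND 1->0: VV[1][1]++ -> VV[1]=[0, 2, 0], msg_vec=[0, 2, 0]; VV[0]=max(VV[0],msg_vec) then VV[0][0]++ -> VV[0]=[1, 2, 0]
Event 3: LOCAL 0: VV[0][0]++ -> VV[0]=[2, 2, 0]
Event 4: LOCAL 2: VV[2][2]++ -> VV[2]=[0, 0, 1]
Event 5: LOCAL 1: VV[1][1]++ -> VV[1]=[0, 3, 0]
Event 6: LOCAL 0: VV[0][0]++ -> VV[0]=[3, 2, 0]
Event 7: LOCAL 2: VV[2][2]++ -> VV[2]=[0, 0, 2]
Final vectors: VV[0]=[3, 2, 0]; VV[1]=[0, 3, 0]; VV[2]=[0, 0, 2]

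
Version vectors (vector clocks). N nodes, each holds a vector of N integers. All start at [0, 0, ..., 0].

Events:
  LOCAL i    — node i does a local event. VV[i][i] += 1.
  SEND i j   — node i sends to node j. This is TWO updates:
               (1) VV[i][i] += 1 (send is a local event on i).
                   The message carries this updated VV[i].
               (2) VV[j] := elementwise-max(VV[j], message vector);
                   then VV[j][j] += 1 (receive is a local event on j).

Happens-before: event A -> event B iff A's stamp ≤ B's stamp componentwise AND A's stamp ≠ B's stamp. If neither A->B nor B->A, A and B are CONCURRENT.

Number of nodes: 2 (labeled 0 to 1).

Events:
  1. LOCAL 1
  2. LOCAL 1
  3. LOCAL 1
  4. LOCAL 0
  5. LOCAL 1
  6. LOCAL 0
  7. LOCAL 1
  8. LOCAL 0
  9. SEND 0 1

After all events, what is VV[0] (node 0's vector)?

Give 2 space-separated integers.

Initial: VV[0]=[0, 0]
Initial: VV[1]=[0, 0]
Event 1: LOCAL 1: VV[1][1]++ -> VV[1]=[0, 1]
Event 2: LOCAL 1: VV[1][1]++ -> VV[1]=[0, 2]
Event 3: LOCAL 1: VV[1][1]++ -> VV[1]=[0, 3]
Event 4: LOCAL 0: VV[0][0]++ -> VV[0]=[1, 0]
Event 5: LOCAL 1: VV[1][1]++ -> VV[1]=[0, 4]
Event 6: LOCAL 0: VV[0][0]++ -> VV[0]=[2, 0]
Event 7: LOCAL 1: VV[1][1]++ -> VV[1]=[0, 5]
Event 8: LOCAL 0: VV[0][0]++ -> VV[0]=[3, 0]
Event 9: SEND 0->1: VV[0][0]++ -> VV[0]=[4, 0], msg_vec=[4, 0]; VV[1]=max(VV[1],msg_vec) then VV[1][1]++ -> VV[1]=[4, 6]
Final vectors: VV[0]=[4, 0]; VV[1]=[4, 6]

Answer: 4 0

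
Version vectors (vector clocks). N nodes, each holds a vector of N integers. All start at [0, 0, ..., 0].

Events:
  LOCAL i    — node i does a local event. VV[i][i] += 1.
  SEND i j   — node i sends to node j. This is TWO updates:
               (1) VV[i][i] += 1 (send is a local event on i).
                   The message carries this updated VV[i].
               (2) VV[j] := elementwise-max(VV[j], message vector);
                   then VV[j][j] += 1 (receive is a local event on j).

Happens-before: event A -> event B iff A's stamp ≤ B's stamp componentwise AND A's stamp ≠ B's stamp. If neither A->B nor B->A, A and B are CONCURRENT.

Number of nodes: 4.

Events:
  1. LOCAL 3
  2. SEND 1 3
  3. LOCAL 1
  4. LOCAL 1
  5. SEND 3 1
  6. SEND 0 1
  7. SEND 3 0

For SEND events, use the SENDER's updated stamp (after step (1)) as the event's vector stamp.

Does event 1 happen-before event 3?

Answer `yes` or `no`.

Answer: no

Derivation:
Initial: VV[0]=[0, 0, 0, 0]
Initial: VV[1]=[0, 0, 0, 0]
Initial: VV[2]=[0, 0, 0, 0]
Initial: VV[3]=[0, 0, 0, 0]
Event 1: LOCAL 3: VV[3][3]++ -> VV[3]=[0, 0, 0, 1]
Event 2: SEND 1->3: VV[1][1]++ -> VV[1]=[0, 1, 0, 0], msg_vec=[0, 1, 0, 0]; VV[3]=max(VV[3],msg_vec) then VV[3][3]++ -> VV[3]=[0, 1, 0, 2]
Event 3: LOCAL 1: VV[1][1]++ -> VV[1]=[0, 2, 0, 0]
Event 4: LOCAL 1: VV[1][1]++ -> VV[1]=[0, 3, 0, 0]
Event 5: SEND 3->1: VV[3][3]++ -> VV[3]=[0, 1, 0, 3], msg_vec=[0, 1, 0, 3]; VV[1]=max(VV[1],msg_vec) then VV[1][1]++ -> VV[1]=[0, 4, 0, 3]
Event 6: SEND 0->1: VV[0][0]++ -> VV[0]=[1, 0, 0, 0], msg_vec=[1, 0, 0, 0]; VV[1]=max(VV[1],msg_vec) then VV[1][1]++ -> VV[1]=[1, 5, 0, 3]
Event 7: SEND 3->0: VV[3][3]++ -> VV[3]=[0, 1, 0, 4], msg_vec=[0, 1, 0, 4]; VV[0]=max(VV[0],msg_vec) then VV[0][0]++ -> VV[0]=[2, 1, 0, 4]
Event 1 stamp: [0, 0, 0, 1]
Event 3 stamp: [0, 2, 0, 0]
[0, 0, 0, 1] <= [0, 2, 0, 0]? False. Equal? False. Happens-before: False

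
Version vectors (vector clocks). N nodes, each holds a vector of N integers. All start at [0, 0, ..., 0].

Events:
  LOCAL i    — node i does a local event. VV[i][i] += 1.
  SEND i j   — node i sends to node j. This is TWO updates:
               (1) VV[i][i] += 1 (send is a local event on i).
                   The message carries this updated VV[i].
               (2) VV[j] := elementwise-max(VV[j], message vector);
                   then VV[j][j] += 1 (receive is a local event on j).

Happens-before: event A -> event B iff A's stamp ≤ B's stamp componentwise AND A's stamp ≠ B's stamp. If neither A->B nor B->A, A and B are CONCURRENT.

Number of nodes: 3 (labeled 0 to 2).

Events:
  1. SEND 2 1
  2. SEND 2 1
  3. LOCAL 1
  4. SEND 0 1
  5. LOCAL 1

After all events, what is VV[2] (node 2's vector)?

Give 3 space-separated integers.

Initial: VV[0]=[0, 0, 0]
Initial: VV[1]=[0, 0, 0]
Initial: VV[2]=[0, 0, 0]
Event 1: SEND 2->1: VV[2][2]++ -> VV[2]=[0, 0, 1], msg_vec=[0, 0, 1]; VV[1]=max(VV[1],msg_vec) then VV[1][1]++ -> VV[1]=[0, 1, 1]
Event 2: SEND 2->1: VV[2][2]++ -> VV[2]=[0, 0, 2], msg_vec=[0, 0, 2]; VV[1]=max(VV[1],msg_vec) then VV[1][1]++ -> VV[1]=[0, 2, 2]
Event 3: LOCAL 1: VV[1][1]++ -> VV[1]=[0, 3, 2]
Event 4: SEND 0->1: VV[0][0]++ -> VV[0]=[1, 0, 0], msg_vec=[1, 0, 0]; VV[1]=max(VV[1],msg_vec) then VV[1][1]++ -> VV[1]=[1, 4, 2]
Event 5: LOCAL 1: VV[1][1]++ -> VV[1]=[1, 5, 2]
Final vectors: VV[0]=[1, 0, 0]; VV[1]=[1, 5, 2]; VV[2]=[0, 0, 2]

Answer: 0 0 2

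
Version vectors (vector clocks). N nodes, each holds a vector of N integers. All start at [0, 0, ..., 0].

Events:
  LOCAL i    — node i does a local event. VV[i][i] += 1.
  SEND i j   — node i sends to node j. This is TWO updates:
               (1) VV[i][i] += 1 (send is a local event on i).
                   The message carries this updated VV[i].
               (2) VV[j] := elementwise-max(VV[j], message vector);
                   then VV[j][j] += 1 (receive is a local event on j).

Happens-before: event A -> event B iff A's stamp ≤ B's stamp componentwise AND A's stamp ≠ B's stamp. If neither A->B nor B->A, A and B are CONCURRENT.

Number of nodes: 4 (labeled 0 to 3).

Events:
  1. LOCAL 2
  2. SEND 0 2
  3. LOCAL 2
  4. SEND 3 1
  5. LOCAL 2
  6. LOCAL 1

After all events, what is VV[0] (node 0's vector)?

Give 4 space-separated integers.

Initial: VV[0]=[0, 0, 0, 0]
Initial: VV[1]=[0, 0, 0, 0]
Initial: VV[2]=[0, 0, 0, 0]
Initial: VV[3]=[0, 0, 0, 0]
Event 1: LOCAL 2: VV[2][2]++ -> VV[2]=[0, 0, 1, 0]
Event 2: SEND 0->2: VV[0][0]++ -> VV[0]=[1, 0, 0, 0], msg_vec=[1, 0, 0, 0]; VV[2]=max(VV[2],msg_vec) then VV[2][2]++ -> VV[2]=[1, 0, 2, 0]
Event 3: LOCAL 2: VV[2][2]++ -> VV[2]=[1, 0, 3, 0]
Event 4: SEND 3->1: VV[3][3]++ -> VV[3]=[0, 0, 0, 1], msg_vec=[0, 0, 0, 1]; VV[1]=max(VV[1],msg_vec) then VV[1][1]++ -> VV[1]=[0, 1, 0, 1]
Event 5: LOCAL 2: VV[2][2]++ -> VV[2]=[1, 0, 4, 0]
Event 6: LOCAL 1: VV[1][1]++ -> VV[1]=[0, 2, 0, 1]
Final vectors: VV[0]=[1, 0, 0, 0]; VV[1]=[0, 2, 0, 1]; VV[2]=[1, 0, 4, 0]; VV[3]=[0, 0, 0, 1]

Answer: 1 0 0 0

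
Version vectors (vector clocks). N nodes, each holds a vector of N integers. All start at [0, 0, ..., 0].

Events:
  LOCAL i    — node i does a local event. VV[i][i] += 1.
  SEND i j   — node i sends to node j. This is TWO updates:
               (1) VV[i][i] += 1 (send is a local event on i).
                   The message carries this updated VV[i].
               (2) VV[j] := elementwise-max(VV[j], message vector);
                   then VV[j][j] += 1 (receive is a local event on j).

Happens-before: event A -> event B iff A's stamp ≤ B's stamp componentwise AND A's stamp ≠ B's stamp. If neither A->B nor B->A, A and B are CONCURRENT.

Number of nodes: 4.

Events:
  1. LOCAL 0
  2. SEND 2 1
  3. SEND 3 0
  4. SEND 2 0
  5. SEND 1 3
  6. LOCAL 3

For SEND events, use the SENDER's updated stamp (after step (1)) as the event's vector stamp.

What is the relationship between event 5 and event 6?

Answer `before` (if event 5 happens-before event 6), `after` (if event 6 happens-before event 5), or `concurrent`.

Initial: VV[0]=[0, 0, 0, 0]
Initial: VV[1]=[0, 0, 0, 0]
Initial: VV[2]=[0, 0, 0, 0]
Initial: VV[3]=[0, 0, 0, 0]
Event 1: LOCAL 0: VV[0][0]++ -> VV[0]=[1, 0, 0, 0]
Event 2: SEND 2->1: VV[2][2]++ -> VV[2]=[0, 0, 1, 0], msg_vec=[0, 0, 1, 0]; VV[1]=max(VV[1],msg_vec) then VV[1][1]++ -> VV[1]=[0, 1, 1, 0]
Event 3: SEND 3->0: VV[3][3]++ -> VV[3]=[0, 0, 0, 1], msg_vec=[0, 0, 0, 1]; VV[0]=max(VV[0],msg_vec) then VV[0][0]++ -> VV[0]=[2, 0, 0, 1]
Event 4: SEND 2->0: VV[2][2]++ -> VV[2]=[0, 0, 2, 0], msg_vec=[0, 0, 2, 0]; VV[0]=max(VV[0],msg_vec) then VV[0][0]++ -> VV[0]=[3, 0, 2, 1]
Event 5: SEND 1->3: VV[1][1]++ -> VV[1]=[0, 2, 1, 0], msg_vec=[0, 2, 1, 0]; VV[3]=max(VV[3],msg_vec) then VV[3][3]++ -> VV[3]=[0, 2, 1, 2]
Event 6: LOCAL 3: VV[3][3]++ -> VV[3]=[0, 2, 1, 3]
Event 5 stamp: [0, 2, 1, 0]
Event 6 stamp: [0, 2, 1, 3]
[0, 2, 1, 0] <= [0, 2, 1, 3]? True
[0, 2, 1, 3] <= [0, 2, 1, 0]? False
Relation: before

Answer: before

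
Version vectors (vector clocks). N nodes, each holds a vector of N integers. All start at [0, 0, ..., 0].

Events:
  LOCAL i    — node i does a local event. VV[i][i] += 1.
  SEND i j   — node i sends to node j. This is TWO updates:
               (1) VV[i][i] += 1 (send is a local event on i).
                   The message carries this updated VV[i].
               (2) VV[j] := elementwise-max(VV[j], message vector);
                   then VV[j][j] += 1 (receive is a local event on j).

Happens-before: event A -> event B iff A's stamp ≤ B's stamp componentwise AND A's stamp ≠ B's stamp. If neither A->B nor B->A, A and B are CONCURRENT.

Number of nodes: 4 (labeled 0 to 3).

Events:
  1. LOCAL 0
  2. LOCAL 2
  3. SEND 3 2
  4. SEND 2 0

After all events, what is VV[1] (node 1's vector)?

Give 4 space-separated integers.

Initial: VV[0]=[0, 0, 0, 0]
Initial: VV[1]=[0, 0, 0, 0]
Initial: VV[2]=[0, 0, 0, 0]
Initial: VV[3]=[0, 0, 0, 0]
Event 1: LOCAL 0: VV[0][0]++ -> VV[0]=[1, 0, 0, 0]
Event 2: LOCAL 2: VV[2][2]++ -> VV[2]=[0, 0, 1, 0]
Event 3: SEND 3->2: VV[3][3]++ -> VV[3]=[0, 0, 0, 1], msg_vec=[0, 0, 0, 1]; VV[2]=max(VV[2],msg_vec) then VV[2][2]++ -> VV[2]=[0, 0, 2, 1]
Event 4: SEND 2->0: VV[2][2]++ -> VV[2]=[0, 0, 3, 1], msg_vec=[0, 0, 3, 1]; VV[0]=max(VV[0],msg_vec) then VV[0][0]++ -> VV[0]=[2, 0, 3, 1]
Final vectors: VV[0]=[2, 0, 3, 1]; VV[1]=[0, 0, 0, 0]; VV[2]=[0, 0, 3, 1]; VV[3]=[0, 0, 0, 1]

Answer: 0 0 0 0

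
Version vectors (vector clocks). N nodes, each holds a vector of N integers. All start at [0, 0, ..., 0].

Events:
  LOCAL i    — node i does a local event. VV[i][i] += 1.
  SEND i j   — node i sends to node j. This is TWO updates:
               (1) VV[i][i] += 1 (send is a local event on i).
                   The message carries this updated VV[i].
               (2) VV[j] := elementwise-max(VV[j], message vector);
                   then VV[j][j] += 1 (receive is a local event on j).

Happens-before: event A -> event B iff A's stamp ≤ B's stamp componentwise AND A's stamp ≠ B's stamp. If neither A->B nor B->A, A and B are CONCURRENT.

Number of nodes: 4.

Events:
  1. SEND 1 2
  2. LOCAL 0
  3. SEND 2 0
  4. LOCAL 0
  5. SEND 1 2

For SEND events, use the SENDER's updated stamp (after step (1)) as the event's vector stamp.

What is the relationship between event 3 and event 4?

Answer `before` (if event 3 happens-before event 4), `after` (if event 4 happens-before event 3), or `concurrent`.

Answer: before

Derivation:
Initial: VV[0]=[0, 0, 0, 0]
Initial: VV[1]=[0, 0, 0, 0]
Initial: VV[2]=[0, 0, 0, 0]
Initial: VV[3]=[0, 0, 0, 0]
Event 1: SEND 1->2: VV[1][1]++ -> VV[1]=[0, 1, 0, 0], msg_vec=[0, 1, 0, 0]; VV[2]=max(VV[2],msg_vec) then VV[2][2]++ -> VV[2]=[0, 1, 1, 0]
Event 2: LOCAL 0: VV[0][0]++ -> VV[0]=[1, 0, 0, 0]
Event 3: SEND 2->0: VV[2][2]++ -> VV[2]=[0, 1, 2, 0], msg_vec=[0, 1, 2, 0]; VV[0]=max(VV[0],msg_vec) then VV[0][0]++ -> VV[0]=[2, 1, 2, 0]
Event 4: LOCAL 0: VV[0][0]++ -> VV[0]=[3, 1, 2, 0]
Event 5: SEND 1->2: VV[1][1]++ -> VV[1]=[0, 2, 0, 0], msg_vec=[0, 2, 0, 0]; VV[2]=max(VV[2],msg_vec) then VV[2][2]++ -> VV[2]=[0, 2, 3, 0]
Event 3 stamp: [0, 1, 2, 0]
Event 4 stamp: [3, 1, 2, 0]
[0, 1, 2, 0] <= [3, 1, 2, 0]? True
[3, 1, 2, 0] <= [0, 1, 2, 0]? False
Relation: before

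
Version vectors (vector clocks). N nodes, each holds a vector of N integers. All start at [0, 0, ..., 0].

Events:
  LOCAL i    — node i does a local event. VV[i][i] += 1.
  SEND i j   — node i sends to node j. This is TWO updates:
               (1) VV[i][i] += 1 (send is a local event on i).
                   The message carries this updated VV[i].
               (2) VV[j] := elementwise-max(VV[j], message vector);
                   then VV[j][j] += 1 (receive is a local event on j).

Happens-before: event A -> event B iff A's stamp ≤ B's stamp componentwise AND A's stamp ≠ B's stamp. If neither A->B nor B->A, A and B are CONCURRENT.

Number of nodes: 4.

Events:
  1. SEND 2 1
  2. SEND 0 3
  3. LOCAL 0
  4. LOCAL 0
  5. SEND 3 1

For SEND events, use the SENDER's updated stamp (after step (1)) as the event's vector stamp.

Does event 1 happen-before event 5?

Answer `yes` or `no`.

Answer: no

Derivation:
Initial: VV[0]=[0, 0, 0, 0]
Initial: VV[1]=[0, 0, 0, 0]
Initial: VV[2]=[0, 0, 0, 0]
Initial: VV[3]=[0, 0, 0, 0]
Event 1: SEND 2->1: VV[2][2]++ -> VV[2]=[0, 0, 1, 0], msg_vec=[0, 0, 1, 0]; VV[1]=max(VV[1],msg_vec) then VV[1][1]++ -> VV[1]=[0, 1, 1, 0]
Event 2: SEND 0->3: VV[0][0]++ -> VV[0]=[1, 0, 0, 0], msg_vec=[1, 0, 0, 0]; VV[3]=max(VV[3],msg_vec) then VV[3][3]++ -> VV[3]=[1, 0, 0, 1]
Event 3: LOCAL 0: VV[0][0]++ -> VV[0]=[2, 0, 0, 0]
Event 4: LOCAL 0: VV[0][0]++ -> VV[0]=[3, 0, 0, 0]
Event 5: SEND 3->1: VV[3][3]++ -> VV[3]=[1, 0, 0, 2], msg_vec=[1, 0, 0, 2]; VV[1]=max(VV[1],msg_vec) then VV[1][1]++ -> VV[1]=[1, 2, 1, 2]
Event 1 stamp: [0, 0, 1, 0]
Event 5 stamp: [1, 0, 0, 2]
[0, 0, 1, 0] <= [1, 0, 0, 2]? False. Equal? False. Happens-before: False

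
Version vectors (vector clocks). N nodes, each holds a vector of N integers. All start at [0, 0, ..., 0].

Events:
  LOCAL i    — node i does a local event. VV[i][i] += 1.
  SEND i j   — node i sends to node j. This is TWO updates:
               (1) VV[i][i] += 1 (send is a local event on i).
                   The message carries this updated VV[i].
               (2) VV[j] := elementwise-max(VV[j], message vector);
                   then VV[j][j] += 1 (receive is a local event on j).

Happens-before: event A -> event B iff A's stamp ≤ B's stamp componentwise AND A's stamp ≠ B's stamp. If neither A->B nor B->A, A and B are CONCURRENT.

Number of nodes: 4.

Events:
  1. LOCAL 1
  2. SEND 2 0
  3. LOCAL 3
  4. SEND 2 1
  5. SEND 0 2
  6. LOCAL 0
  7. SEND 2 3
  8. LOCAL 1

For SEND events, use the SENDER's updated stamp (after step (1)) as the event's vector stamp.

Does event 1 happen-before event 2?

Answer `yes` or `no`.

Initial: VV[0]=[0, 0, 0, 0]
Initial: VV[1]=[0, 0, 0, 0]
Initial: VV[2]=[0, 0, 0, 0]
Initial: VV[3]=[0, 0, 0, 0]
Event 1: LOCAL 1: VV[1][1]++ -> VV[1]=[0, 1, 0, 0]
Event 2: SEND 2->0: VV[2][2]++ -> VV[2]=[0, 0, 1, 0], msg_vec=[0, 0, 1, 0]; VV[0]=max(VV[0],msg_vec) then VV[0][0]++ -> VV[0]=[1, 0, 1, 0]
Event 3: LOCAL 3: VV[3][3]++ -> VV[3]=[0, 0, 0, 1]
Event 4: SEND 2->1: VV[2][2]++ -> VV[2]=[0, 0, 2, 0], msg_vec=[0, 0, 2, 0]; VV[1]=max(VV[1],msg_vec) then VV[1][1]++ -> VV[1]=[0, 2, 2, 0]
Event 5: SEND 0->2: VV[0][0]++ -> VV[0]=[2, 0, 1, 0], msg_vec=[2, 0, 1, 0]; VV[2]=max(VV[2],msg_vec) then VV[2][2]++ -> VV[2]=[2, 0, 3, 0]
Event 6: LOCAL 0: VV[0][0]++ -> VV[0]=[3, 0, 1, 0]
Event 7: SEND 2->3: VV[2][2]++ -> VV[2]=[2, 0, 4, 0], msg_vec=[2, 0, 4, 0]; VV[3]=max(VV[3],msg_vec) then VV[3][3]++ -> VV[3]=[2, 0, 4, 2]
Event 8: LOCAL 1: VV[1][1]++ -> VV[1]=[0, 3, 2, 0]
Event 1 stamp: [0, 1, 0, 0]
Event 2 stamp: [0, 0, 1, 0]
[0, 1, 0, 0] <= [0, 0, 1, 0]? False. Equal? False. Happens-before: False

Answer: no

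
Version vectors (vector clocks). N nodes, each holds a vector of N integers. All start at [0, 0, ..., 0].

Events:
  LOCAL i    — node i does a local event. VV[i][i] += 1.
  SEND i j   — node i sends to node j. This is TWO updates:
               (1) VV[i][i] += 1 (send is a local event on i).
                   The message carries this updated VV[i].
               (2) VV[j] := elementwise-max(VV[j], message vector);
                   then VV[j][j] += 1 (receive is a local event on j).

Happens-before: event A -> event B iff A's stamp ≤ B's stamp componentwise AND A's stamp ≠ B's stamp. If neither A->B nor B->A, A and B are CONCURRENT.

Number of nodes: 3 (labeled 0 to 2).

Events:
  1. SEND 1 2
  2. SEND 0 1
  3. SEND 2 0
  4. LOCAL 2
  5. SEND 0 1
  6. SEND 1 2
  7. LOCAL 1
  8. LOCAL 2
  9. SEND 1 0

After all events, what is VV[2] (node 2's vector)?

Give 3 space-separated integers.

Answer: 3 4 5

Derivation:
Initial: VV[0]=[0, 0, 0]
Initial: VV[1]=[0, 0, 0]
Initial: VV[2]=[0, 0, 0]
Event 1: SEND 1->2: VV[1][1]++ -> VV[1]=[0, 1, 0], msg_vec=[0, 1, 0]; VV[2]=max(VV[2],msg_vec) then VV[2][2]++ -> VV[2]=[0, 1, 1]
Event 2: SEND 0->1: VV[0][0]++ -> VV[0]=[1, 0, 0], msg_vec=[1, 0, 0]; VV[1]=max(VV[1],msg_vec) then VV[1][1]++ -> VV[1]=[1, 2, 0]
Event 3: SEND 2->0: VV[2][2]++ -> VV[2]=[0, 1, 2], msg_vec=[0, 1, 2]; VV[0]=max(VV[0],msg_vec) then VV[0][0]++ -> VV[0]=[2, 1, 2]
Event 4: LOCAL 2: VV[2][2]++ -> VV[2]=[0, 1, 3]
Event 5: SEND 0->1: VV[0][0]++ -> VV[0]=[3, 1, 2], msg_vec=[3, 1, 2]; VV[1]=max(VV[1],msg_vec) then VV[1][1]++ -> VV[1]=[3, 3, 2]
Event 6: SEND 1->2: VV[1][1]++ -> VV[1]=[3, 4, 2], msg_vec=[3, 4, 2]; VV[2]=max(VV[2],msg_vec) then VV[2][2]++ -> VV[2]=[3, 4, 4]
Event 7: LOCAL 1: VV[1][1]++ -> VV[1]=[3, 5, 2]
Event 8: LOCAL 2: VV[2][2]++ -> VV[2]=[3, 4, 5]
Event 9: SEND 1->0: VV[1][1]++ -> VV[1]=[3, 6, 2], msg_vec=[3, 6, 2]; VV[0]=max(VV[0],msg_vec) then VV[0][0]++ -> VV[0]=[4, 6, 2]
Final vectors: VV[0]=[4, 6, 2]; VV[1]=[3, 6, 2]; VV[2]=[3, 4, 5]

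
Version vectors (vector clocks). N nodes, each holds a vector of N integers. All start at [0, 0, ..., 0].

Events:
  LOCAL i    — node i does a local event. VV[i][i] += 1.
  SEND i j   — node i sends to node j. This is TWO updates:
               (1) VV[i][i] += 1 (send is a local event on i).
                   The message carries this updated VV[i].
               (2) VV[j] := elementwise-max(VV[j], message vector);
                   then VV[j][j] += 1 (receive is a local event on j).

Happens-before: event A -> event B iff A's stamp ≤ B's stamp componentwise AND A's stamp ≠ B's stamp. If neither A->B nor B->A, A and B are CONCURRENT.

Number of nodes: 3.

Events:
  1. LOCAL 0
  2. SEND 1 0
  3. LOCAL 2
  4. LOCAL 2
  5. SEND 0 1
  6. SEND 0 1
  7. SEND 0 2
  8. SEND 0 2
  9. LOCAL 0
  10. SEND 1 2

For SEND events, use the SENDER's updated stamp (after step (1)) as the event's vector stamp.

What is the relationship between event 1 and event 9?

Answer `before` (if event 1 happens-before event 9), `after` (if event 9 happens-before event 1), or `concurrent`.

Answer: before

Derivation:
Initial: VV[0]=[0, 0, 0]
Initial: VV[1]=[0, 0, 0]
Initial: VV[2]=[0, 0, 0]
Event 1: LOCAL 0: VV[0][0]++ -> VV[0]=[1, 0, 0]
Event 2: SEND 1->0: VV[1][1]++ -> VV[1]=[0, 1, 0], msg_vec=[0, 1, 0]; VV[0]=max(VV[0],msg_vec) then VV[0][0]++ -> VV[0]=[2, 1, 0]
Event 3: LOCAL 2: VV[2][2]++ -> VV[2]=[0, 0, 1]
Event 4: LOCAL 2: VV[2][2]++ -> VV[2]=[0, 0, 2]
Event 5: SEND 0->1: VV[0][0]++ -> VV[0]=[3, 1, 0], msg_vec=[3, 1, 0]; VV[1]=max(VV[1],msg_vec) then VV[1][1]++ -> VV[1]=[3, 2, 0]
Event 6: SEND 0->1: VV[0][0]++ -> VV[0]=[4, 1, 0], msg_vec=[4, 1, 0]; VV[1]=max(VV[1],msg_vec) then VV[1][1]++ -> VV[1]=[4, 3, 0]
Event 7: SEND 0->2: VV[0][0]++ -> VV[0]=[5, 1, 0], msg_vec=[5, 1, 0]; VV[2]=max(VV[2],msg_vec) then VV[2][2]++ -> VV[2]=[5, 1, 3]
Event 8: SEND 0->2: VV[0][0]++ -> VV[0]=[6, 1, 0], msg_vec=[6, 1, 0]; VV[2]=max(VV[2],msg_vec) then VV[2][2]++ -> VV[2]=[6, 1, 4]
Event 9: LOCAL 0: VV[0][0]++ -> VV[0]=[7, 1, 0]
Event 10: SEND 1->2: VV[1][1]++ -> VV[1]=[4, 4, 0], msg_vec=[4, 4, 0]; VV[2]=max(VV[2],msg_vec) then VV[2][2]++ -> VV[2]=[6, 4, 5]
Event 1 stamp: [1, 0, 0]
Event 9 stamp: [7, 1, 0]
[1, 0, 0] <= [7, 1, 0]? True
[7, 1, 0] <= [1, 0, 0]? False
Relation: before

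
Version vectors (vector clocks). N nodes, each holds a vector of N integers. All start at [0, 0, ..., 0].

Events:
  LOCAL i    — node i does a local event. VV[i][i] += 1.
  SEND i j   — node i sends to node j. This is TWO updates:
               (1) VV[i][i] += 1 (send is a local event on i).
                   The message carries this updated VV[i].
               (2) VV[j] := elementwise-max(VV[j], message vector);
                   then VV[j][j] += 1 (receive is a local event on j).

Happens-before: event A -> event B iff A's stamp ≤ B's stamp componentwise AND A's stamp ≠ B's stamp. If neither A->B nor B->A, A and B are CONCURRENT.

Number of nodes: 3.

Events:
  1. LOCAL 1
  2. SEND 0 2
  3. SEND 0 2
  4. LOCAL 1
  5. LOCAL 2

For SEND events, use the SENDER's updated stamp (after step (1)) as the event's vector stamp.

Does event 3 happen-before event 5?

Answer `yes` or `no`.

Initial: VV[0]=[0, 0, 0]
Initial: VV[1]=[0, 0, 0]
Initial: VV[2]=[0, 0, 0]
Event 1: LOCAL 1: VV[1][1]++ -> VV[1]=[0, 1, 0]
Event 2: SEND 0->2: VV[0][0]++ -> VV[0]=[1, 0, 0], msg_vec=[1, 0, 0]; VV[2]=max(VV[2],msg_vec) then VV[2][2]++ -> VV[2]=[1, 0, 1]
Event 3: SEND 0->2: VV[0][0]++ -> VV[0]=[2, 0, 0], msg_vec=[2, 0, 0]; VV[2]=max(VV[2],msg_vec) then VV[2][2]++ -> VV[2]=[2, 0, 2]
Event 4: LOCAL 1: VV[1][1]++ -> VV[1]=[0, 2, 0]
Event 5: LOCAL 2: VV[2][2]++ -> VV[2]=[2, 0, 3]
Event 3 stamp: [2, 0, 0]
Event 5 stamp: [2, 0, 3]
[2, 0, 0] <= [2, 0, 3]? True. Equal? False. Happens-before: True

Answer: yes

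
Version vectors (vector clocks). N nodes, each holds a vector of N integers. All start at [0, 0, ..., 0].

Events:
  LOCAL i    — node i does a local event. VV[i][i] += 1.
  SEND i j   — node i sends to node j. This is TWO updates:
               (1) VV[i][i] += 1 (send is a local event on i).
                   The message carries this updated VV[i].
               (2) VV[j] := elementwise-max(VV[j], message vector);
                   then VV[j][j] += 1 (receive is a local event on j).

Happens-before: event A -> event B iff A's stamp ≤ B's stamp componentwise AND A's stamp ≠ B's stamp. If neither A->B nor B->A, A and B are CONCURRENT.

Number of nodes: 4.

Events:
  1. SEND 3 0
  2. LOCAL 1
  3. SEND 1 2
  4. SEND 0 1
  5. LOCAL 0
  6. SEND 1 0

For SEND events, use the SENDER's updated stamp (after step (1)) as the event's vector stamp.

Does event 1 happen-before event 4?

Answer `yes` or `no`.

Answer: yes

Derivation:
Initial: VV[0]=[0, 0, 0, 0]
Initial: VV[1]=[0, 0, 0, 0]
Initial: VV[2]=[0, 0, 0, 0]
Initial: VV[3]=[0, 0, 0, 0]
Event 1: SEND 3->0: VV[3][3]++ -> VV[3]=[0, 0, 0, 1], msg_vec=[0, 0, 0, 1]; VV[0]=max(VV[0],msg_vec) then VV[0][0]++ -> VV[0]=[1, 0, 0, 1]
Event 2: LOCAL 1: VV[1][1]++ -> VV[1]=[0, 1, 0, 0]
Event 3: SEND 1->2: VV[1][1]++ -> VV[1]=[0, 2, 0, 0], msg_vec=[0, 2, 0, 0]; VV[2]=max(VV[2],msg_vec) then VV[2][2]++ -> VV[2]=[0, 2, 1, 0]
Event 4: SEND 0->1: VV[0][0]++ -> VV[0]=[2, 0, 0, 1], msg_vec=[2, 0, 0, 1]; VV[1]=max(VV[1],msg_vec) then VV[1][1]++ -> VV[1]=[2, 3, 0, 1]
Event 5: LOCAL 0: VV[0][0]++ -> VV[0]=[3, 0, 0, 1]
Event 6: SEND 1->0: VV[1][1]++ -> VV[1]=[2, 4, 0, 1], msg_vec=[2, 4, 0, 1]; VV[0]=max(VV[0],msg_vec) then VV[0][0]++ -> VV[0]=[4, 4, 0, 1]
Event 1 stamp: [0, 0, 0, 1]
Event 4 stamp: [2, 0, 0, 1]
[0, 0, 0, 1] <= [2, 0, 0, 1]? True. Equal? False. Happens-before: True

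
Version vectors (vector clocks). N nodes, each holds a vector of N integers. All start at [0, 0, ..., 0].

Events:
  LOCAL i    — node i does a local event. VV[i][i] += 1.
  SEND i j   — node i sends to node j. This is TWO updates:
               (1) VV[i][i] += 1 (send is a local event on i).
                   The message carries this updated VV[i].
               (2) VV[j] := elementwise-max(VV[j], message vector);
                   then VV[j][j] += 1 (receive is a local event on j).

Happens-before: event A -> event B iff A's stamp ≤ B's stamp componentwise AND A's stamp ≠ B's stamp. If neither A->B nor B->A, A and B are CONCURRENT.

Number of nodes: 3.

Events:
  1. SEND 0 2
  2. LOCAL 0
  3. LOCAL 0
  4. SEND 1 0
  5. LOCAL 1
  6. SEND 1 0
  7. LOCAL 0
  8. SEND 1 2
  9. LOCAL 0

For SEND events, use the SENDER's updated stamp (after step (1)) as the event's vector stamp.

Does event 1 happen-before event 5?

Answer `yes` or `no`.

Answer: no

Derivation:
Initial: VV[0]=[0, 0, 0]
Initial: VV[1]=[0, 0, 0]
Initial: VV[2]=[0, 0, 0]
Event 1: SEND 0->2: VV[0][0]++ -> VV[0]=[1, 0, 0], msg_vec=[1, 0, 0]; VV[2]=max(VV[2],msg_vec) then VV[2][2]++ -> VV[2]=[1, 0, 1]
Event 2: LOCAL 0: VV[0][0]++ -> VV[0]=[2, 0, 0]
Event 3: LOCAL 0: VV[0][0]++ -> VV[0]=[3, 0, 0]
Event 4: SEND 1->0: VV[1][1]++ -> VV[1]=[0, 1, 0], msg_vec=[0, 1, 0]; VV[0]=max(VV[0],msg_vec) then VV[0][0]++ -> VV[0]=[4, 1, 0]
Event 5: LOCAL 1: VV[1][1]++ -> VV[1]=[0, 2, 0]
Event 6: SEND 1->0: VV[1][1]++ -> VV[1]=[0, 3, 0], msg_vec=[0, 3, 0]; VV[0]=max(VV[0],msg_vec) then VV[0][0]++ -> VV[0]=[5, 3, 0]
Event 7: LOCAL 0: VV[0][0]++ -> VV[0]=[6, 3, 0]
Event 8: SEND 1->2: VV[1][1]++ -> VV[1]=[0, 4, 0], msg_vec=[0, 4, 0]; VV[2]=max(VV[2],msg_vec) then VV[2][2]++ -> VV[2]=[1, 4, 2]
Event 9: LOCAL 0: VV[0][0]++ -> VV[0]=[7, 3, 0]
Event 1 stamp: [1, 0, 0]
Event 5 stamp: [0, 2, 0]
[1, 0, 0] <= [0, 2, 0]? False. Equal? False. Happens-before: False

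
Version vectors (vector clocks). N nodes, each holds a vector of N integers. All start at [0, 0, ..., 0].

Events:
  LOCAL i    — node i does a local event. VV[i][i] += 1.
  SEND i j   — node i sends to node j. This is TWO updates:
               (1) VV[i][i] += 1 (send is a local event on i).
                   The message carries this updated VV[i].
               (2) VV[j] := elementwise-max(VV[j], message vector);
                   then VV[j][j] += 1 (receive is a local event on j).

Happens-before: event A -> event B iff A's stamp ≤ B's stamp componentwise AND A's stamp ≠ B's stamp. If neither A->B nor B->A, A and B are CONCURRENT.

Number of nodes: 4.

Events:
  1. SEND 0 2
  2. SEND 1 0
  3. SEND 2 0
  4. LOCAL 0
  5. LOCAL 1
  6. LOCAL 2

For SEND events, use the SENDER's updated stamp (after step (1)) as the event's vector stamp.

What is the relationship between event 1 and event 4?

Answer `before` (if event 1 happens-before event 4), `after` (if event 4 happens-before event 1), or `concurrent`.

Initial: VV[0]=[0, 0, 0, 0]
Initial: VV[1]=[0, 0, 0, 0]
Initial: VV[2]=[0, 0, 0, 0]
Initial: VV[3]=[0, 0, 0, 0]
Event 1: SEND 0->2: VV[0][0]++ -> VV[0]=[1, 0, 0, 0], msg_vec=[1, 0, 0, 0]; VV[2]=max(VV[2],msg_vec) then VV[2][2]++ -> VV[2]=[1, 0, 1, 0]
Event 2: SEND 1->0: VV[1][1]++ -> VV[1]=[0, 1, 0, 0], msg_vec=[0, 1, 0, 0]; VV[0]=max(VV[0],msg_vec) then VV[0][0]++ -> VV[0]=[2, 1, 0, 0]
Event 3: SEND 2->0: VV[2][2]++ -> VV[2]=[1, 0, 2, 0], msg_vec=[1, 0, 2, 0]; VV[0]=max(VV[0],msg_vec) then VV[0][0]++ -> VV[0]=[3, 1, 2, 0]
Event 4: LOCAL 0: VV[0][0]++ -> VV[0]=[4, 1, 2, 0]
Event 5: LOCAL 1: VV[1][1]++ -> VV[1]=[0, 2, 0, 0]
Event 6: LOCAL 2: VV[2][2]++ -> VV[2]=[1, 0, 3, 0]
Event 1 stamp: [1, 0, 0, 0]
Event 4 stamp: [4, 1, 2, 0]
[1, 0, 0, 0] <= [4, 1, 2, 0]? True
[4, 1, 2, 0] <= [1, 0, 0, 0]? False
Relation: before

Answer: before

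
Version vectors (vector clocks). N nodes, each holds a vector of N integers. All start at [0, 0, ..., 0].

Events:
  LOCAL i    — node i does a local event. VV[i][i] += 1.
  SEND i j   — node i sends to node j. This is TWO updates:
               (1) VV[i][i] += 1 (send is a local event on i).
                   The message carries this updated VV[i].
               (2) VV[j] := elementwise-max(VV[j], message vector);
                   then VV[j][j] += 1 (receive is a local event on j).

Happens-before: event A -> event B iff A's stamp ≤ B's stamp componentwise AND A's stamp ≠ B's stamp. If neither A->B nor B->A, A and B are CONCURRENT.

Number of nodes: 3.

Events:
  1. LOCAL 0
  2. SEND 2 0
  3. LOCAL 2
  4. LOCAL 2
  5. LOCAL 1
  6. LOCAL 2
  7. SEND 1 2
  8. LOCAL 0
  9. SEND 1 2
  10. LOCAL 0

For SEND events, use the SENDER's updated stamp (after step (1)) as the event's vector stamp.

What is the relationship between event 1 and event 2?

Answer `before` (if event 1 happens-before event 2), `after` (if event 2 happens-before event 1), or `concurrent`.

Answer: concurrent

Derivation:
Initial: VV[0]=[0, 0, 0]
Initial: VV[1]=[0, 0, 0]
Initial: VV[2]=[0, 0, 0]
Event 1: LOCAL 0: VV[0][0]++ -> VV[0]=[1, 0, 0]
Event 2: SEND 2->0: VV[2][2]++ -> VV[2]=[0, 0, 1], msg_vec=[0, 0, 1]; VV[0]=max(VV[0],msg_vec) then VV[0][0]++ -> VV[0]=[2, 0, 1]
Event 3: LOCAL 2: VV[2][2]++ -> VV[2]=[0, 0, 2]
Event 4: LOCAL 2: VV[2][2]++ -> VV[2]=[0, 0, 3]
Event 5: LOCAL 1: VV[1][1]++ -> VV[1]=[0, 1, 0]
Event 6: LOCAL 2: VV[2][2]++ -> VV[2]=[0, 0, 4]
Event 7: SEND 1->2: VV[1][1]++ -> VV[1]=[0, 2, 0], msg_vec=[0, 2, 0]; VV[2]=max(VV[2],msg_vec) then VV[2][2]++ -> VV[2]=[0, 2, 5]
Event 8: LOCAL 0: VV[0][0]++ -> VV[0]=[3, 0, 1]
Event 9: SEND 1->2: VV[1][1]++ -> VV[1]=[0, 3, 0], msg_vec=[0, 3, 0]; VV[2]=max(VV[2],msg_vec) then VV[2][2]++ -> VV[2]=[0, 3, 6]
Event 10: LOCAL 0: VV[0][0]++ -> VV[0]=[4, 0, 1]
Event 1 stamp: [1, 0, 0]
Event 2 stamp: [0, 0, 1]
[1, 0, 0] <= [0, 0, 1]? False
[0, 0, 1] <= [1, 0, 0]? False
Relation: concurrent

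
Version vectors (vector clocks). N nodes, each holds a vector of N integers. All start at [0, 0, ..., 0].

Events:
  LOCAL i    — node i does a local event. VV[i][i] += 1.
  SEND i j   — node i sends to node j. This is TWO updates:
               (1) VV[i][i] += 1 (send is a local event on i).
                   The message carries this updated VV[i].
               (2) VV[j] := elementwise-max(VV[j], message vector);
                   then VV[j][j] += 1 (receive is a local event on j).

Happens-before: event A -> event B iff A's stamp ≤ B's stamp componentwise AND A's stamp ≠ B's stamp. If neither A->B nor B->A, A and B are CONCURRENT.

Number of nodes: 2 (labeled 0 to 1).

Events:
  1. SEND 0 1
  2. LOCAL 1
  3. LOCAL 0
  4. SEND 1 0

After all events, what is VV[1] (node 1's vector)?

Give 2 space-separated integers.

Answer: 1 3

Derivation:
Initial: VV[0]=[0, 0]
Initial: VV[1]=[0, 0]
Event 1: SEND 0->1: VV[0][0]++ -> VV[0]=[1, 0], msg_vec=[1, 0]; VV[1]=max(VV[1],msg_vec) then VV[1][1]++ -> VV[1]=[1, 1]
Event 2: LOCAL 1: VV[1][1]++ -> VV[1]=[1, 2]
Event 3: LOCAL 0: VV[0][0]++ -> VV[0]=[2, 0]
Event 4: SEND 1->0: VV[1][1]++ -> VV[1]=[1, 3], msg_vec=[1, 3]; VV[0]=max(VV[0],msg_vec) then VV[0][0]++ -> VV[0]=[3, 3]
Final vectors: VV[0]=[3, 3]; VV[1]=[1, 3]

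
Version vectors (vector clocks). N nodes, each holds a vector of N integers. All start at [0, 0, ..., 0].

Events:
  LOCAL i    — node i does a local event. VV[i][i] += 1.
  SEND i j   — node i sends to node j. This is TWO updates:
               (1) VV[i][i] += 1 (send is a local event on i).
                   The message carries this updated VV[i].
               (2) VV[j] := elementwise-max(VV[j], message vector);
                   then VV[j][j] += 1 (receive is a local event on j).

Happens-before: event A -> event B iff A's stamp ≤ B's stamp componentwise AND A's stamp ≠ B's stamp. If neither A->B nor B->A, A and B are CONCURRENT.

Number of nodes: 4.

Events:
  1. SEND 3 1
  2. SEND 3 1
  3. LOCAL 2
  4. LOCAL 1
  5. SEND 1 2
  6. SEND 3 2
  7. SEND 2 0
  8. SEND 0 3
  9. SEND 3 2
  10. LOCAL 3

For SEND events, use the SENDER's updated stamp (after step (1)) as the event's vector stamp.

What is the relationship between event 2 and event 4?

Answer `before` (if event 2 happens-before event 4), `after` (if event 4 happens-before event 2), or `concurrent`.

Answer: before

Derivation:
Initial: VV[0]=[0, 0, 0, 0]
Initial: VV[1]=[0, 0, 0, 0]
Initial: VV[2]=[0, 0, 0, 0]
Initial: VV[3]=[0, 0, 0, 0]
Event 1: SEND 3->1: VV[3][3]++ -> VV[3]=[0, 0, 0, 1], msg_vec=[0, 0, 0, 1]; VV[1]=max(VV[1],msg_vec) then VV[1][1]++ -> VV[1]=[0, 1, 0, 1]
Event 2: SEND 3->1: VV[3][3]++ -> VV[3]=[0, 0, 0, 2], msg_vec=[0, 0, 0, 2]; VV[1]=max(VV[1],msg_vec) then VV[1][1]++ -> VV[1]=[0, 2, 0, 2]
Event 3: LOCAL 2: VV[2][2]++ -> VV[2]=[0, 0, 1, 0]
Event 4: LOCAL 1: VV[1][1]++ -> VV[1]=[0, 3, 0, 2]
Event 5: SEND 1->2: VV[1][1]++ -> VV[1]=[0, 4, 0, 2], msg_vec=[0, 4, 0, 2]; VV[2]=max(VV[2],msg_vec) then VV[2][2]++ -> VV[2]=[0, 4, 2, 2]
Event 6: SEND 3->2: VV[3][3]++ -> VV[3]=[0, 0, 0, 3], msg_vec=[0, 0, 0, 3]; VV[2]=max(VV[2],msg_vec) then VV[2][2]++ -> VV[2]=[0, 4, 3, 3]
Event 7: SEND 2->0: VV[2][2]++ -> VV[2]=[0, 4, 4, 3], msg_vec=[0, 4, 4, 3]; VV[0]=max(VV[0],msg_vec) then VV[0][0]++ -> VV[0]=[1, 4, 4, 3]
Event 8: SEND 0->3: VV[0][0]++ -> VV[0]=[2, 4, 4, 3], msg_vec=[2, 4, 4, 3]; VV[3]=max(VV[3],msg_vec) then VV[3][3]++ -> VV[3]=[2, 4, 4, 4]
Event 9: SEND 3->2: VV[3][3]++ -> VV[3]=[2, 4, 4, 5], msg_vec=[2, 4, 4, 5]; VV[2]=max(VV[2],msg_vec) then VV[2][2]++ -> VV[2]=[2, 4, 5, 5]
Event 10: LOCAL 3: VV[3][3]++ -> VV[3]=[2, 4, 4, 6]
Event 2 stamp: [0, 0, 0, 2]
Event 4 stamp: [0, 3, 0, 2]
[0, 0, 0, 2] <= [0, 3, 0, 2]? True
[0, 3, 0, 2] <= [0, 0, 0, 2]? False
Relation: before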